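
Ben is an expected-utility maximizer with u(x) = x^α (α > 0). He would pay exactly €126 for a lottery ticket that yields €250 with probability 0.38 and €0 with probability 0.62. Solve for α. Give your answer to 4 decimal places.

α ≈ 1.4122

Since u(0) = 0, the lottery's EU is 0.38·250^α.
Indifference: 126^α = 0.38·250^α, so (126/250)^α = 0.38.
Taking logs: α·ln(126/250) = ln(0.38), so α = -0.9675840 / -0.6851790 ≈ 1.4122.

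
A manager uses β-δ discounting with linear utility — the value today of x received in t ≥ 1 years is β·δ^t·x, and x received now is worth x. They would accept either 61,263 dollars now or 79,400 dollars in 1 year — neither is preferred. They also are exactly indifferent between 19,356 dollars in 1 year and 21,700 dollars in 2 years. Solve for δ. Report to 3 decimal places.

δ ≈ 0.892

From the later pair, β·δ^1·19356 = β·δ^2·21700; dividing through, δ = 19356/21700 = 0.89198.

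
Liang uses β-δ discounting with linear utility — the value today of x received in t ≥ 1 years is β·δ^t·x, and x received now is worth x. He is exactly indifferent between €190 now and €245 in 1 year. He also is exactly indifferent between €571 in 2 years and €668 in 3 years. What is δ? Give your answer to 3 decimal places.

From the later pair, β·δ^2·571 = β·δ^3·668; dividing through, δ = 571/668 = 0.85479.

δ ≈ 0.855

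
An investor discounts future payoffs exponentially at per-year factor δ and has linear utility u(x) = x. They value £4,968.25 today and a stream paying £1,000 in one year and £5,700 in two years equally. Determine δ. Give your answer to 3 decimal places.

δ ≈ 0.850

The stream is worth 1000δ + 5700δ² today, so 1000δ + 5700δ² = 4968.25.
Rearranged: 5700δ² + 1000δ − 4968.25 = 0.
By the quadratic formula (taking the positive root), δ = (−1000 + √114276100.00) / 11400 ≈ 0.850.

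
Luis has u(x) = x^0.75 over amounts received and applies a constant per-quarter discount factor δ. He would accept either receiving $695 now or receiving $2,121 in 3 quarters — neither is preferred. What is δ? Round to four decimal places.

δ ≈ 0.7566

Indifference means u(695) = δ^3 · u(2121), so δ^3 = u(695)/u(2121).
Since u(x) = x^0.75, δ^3 = (695/2121)^0.75 = 0.32768^0.75 = 0.43309.
Taking the cube root: δ = 0.43309^(1/3) ≈ 0.7566.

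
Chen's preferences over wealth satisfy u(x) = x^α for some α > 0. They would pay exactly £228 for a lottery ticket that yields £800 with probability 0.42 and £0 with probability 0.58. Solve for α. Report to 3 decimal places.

α ≈ 0.691

The lottery's expected utility is 0.42·u(800) + 0.58·u(0) = 0.42·800^α (since u(0) = 0 for α > 0).
Equating: 228^α = 0.42·800^α, i.e. 0.2850^α = 0.42.
α = ln(0.42) / ln(228/800) = -0.867501/-1.255266 ≈ 0.691.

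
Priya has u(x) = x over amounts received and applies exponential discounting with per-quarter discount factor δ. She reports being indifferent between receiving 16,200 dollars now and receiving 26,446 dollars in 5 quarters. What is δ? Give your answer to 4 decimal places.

δ ≈ 0.9066

Equating discounted utilities: u(16200) = δ^5·u(26446) ⇒ δ^5 = u(16200)/u(26446).
With u(x) = x: δ^5 = 16200/26446 = 0.61257.
So δ = 0.61257^(1/5) ≈ 0.9066.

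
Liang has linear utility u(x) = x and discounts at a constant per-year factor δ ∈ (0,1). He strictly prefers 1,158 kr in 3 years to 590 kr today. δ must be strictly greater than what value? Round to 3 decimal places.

δ > 0.799

Under u(x) = x this choice says 590 < δ^3·1158.
Hence δ^3 > 590/1158 = 0.50950, and x ↦ x^(1/3) is increasing on (0,∞).
δ > (590/1158)^(1/3) ≈ 0.799.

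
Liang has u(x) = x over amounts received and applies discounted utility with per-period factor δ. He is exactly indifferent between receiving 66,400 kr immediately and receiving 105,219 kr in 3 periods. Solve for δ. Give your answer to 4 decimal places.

δ ≈ 0.8577

Indifference means u(66400) = δ^3 · u(105219), so δ^3 = u(66400)/u(105219).
With u(x) = x: δ^3 = 66400/105219 = 0.63106.
Taking the cube root: δ = 0.63106^(1/3) ≈ 0.8577.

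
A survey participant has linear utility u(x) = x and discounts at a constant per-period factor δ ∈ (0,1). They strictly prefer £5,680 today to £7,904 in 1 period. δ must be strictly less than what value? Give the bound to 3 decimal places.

δ < 0.719

The preference means 5680 > δ·7904.
So δ < 5680/7904 = 0.71862.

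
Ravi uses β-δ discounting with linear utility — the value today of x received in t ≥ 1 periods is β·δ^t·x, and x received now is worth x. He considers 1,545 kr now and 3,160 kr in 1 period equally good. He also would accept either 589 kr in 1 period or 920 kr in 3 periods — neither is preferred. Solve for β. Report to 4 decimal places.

β ≈ 0.6111

The second indifference involves only future payoffs, so β cancels: β·δ^1·589 = β·δ^3·920, giving δ^2 = 589/920 = 0.64022, so δ = 0.80014.
Substituting δ into 1545 = β·δ·3160: β = 1545/(2528.429) ≈ 0.6111.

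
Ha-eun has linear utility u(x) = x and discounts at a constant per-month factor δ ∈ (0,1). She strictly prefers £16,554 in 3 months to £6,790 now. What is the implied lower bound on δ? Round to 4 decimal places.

Comparing present values: 6790 < δ^3·16554.
Hence δ^3 > 6790/16554 = 0.41017, and x ↦ x^(1/3) is increasing on (0,∞).
δ > (6790/16554)^(1/3) ≈ 0.7430.

δ > 0.7430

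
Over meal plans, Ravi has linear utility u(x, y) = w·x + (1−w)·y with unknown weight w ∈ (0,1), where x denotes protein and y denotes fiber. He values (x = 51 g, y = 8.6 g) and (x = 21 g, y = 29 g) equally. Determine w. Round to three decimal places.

w = 0.405

Indifference: w·51 + (1−w)·8.6 = w·21 + (1−w)·29.
w·(51−21) = (1−w)·(29−8.6), i.e. w·30 = (1−w)·20.4.
Hence w = 20.4/(30+20.4) = 20.4/50.4 = 0.405.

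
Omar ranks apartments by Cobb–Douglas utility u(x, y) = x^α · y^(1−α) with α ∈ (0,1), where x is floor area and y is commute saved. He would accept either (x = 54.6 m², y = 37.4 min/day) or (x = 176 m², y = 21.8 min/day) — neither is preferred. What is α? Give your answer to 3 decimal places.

α ≈ 0.316

Indifference: 54.6^α · 37.4^(1−α) = 176^α · 21.8^(1−α).
Rearrange to (54.6/176)^α = (21.8/37.4)^(1−α) and take logs: α·-1.170450 = (1−α)·-0.539761.
With A = -1.170450 and B = -0.539761: α·A = (1−α)·B, so α = B/(A+B) = -0.539761/-1.710211 ≈ 0.316.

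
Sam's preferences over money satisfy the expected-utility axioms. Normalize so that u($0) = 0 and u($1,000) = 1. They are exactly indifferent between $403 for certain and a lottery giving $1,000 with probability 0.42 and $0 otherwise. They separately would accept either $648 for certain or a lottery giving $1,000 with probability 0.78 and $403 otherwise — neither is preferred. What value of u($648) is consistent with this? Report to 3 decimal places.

0.872

First, u($403) = 0.42·u($1,000) + 0.58·u($0) = 0.42.
The second indifference gives u($648) = 0.78·u($1,000) + 0.22·u($403) = 0.78·1.00 + 0.22·0.42 = 0.8724.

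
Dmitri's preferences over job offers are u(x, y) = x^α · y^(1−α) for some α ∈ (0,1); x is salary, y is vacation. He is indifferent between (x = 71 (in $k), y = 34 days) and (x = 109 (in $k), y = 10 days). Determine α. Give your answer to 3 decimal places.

Indifference: 71^α · 34^(1−α) = 109^α · 10^(1−α).
Rearrange to (71/109)^α = (10/34)^(1−α) and take logs: α·-0.428668 = (1−α)·-1.223775.
With A = -0.428668 and B = -1.223775: α·A = (1−α)·B, so α = B/(A+B) = -1.223775/-1.652443 ≈ 0.741.

α ≈ 0.741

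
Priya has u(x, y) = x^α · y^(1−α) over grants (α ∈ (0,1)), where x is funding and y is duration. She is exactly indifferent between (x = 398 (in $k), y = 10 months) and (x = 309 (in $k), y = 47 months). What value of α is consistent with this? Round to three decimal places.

α ≈ 0.859

The Cobb–Douglas utilities coincide, so 398^α·10^(1−α) = 309^α·47^(1−α).
(398/309)^α = (47/10)^(1−α); take logs: α·ln(398/309) = (1−α)·ln(47/10), i.e. α·0.253111 = (1−α)·1.547563.
Thus α·(1.800674) = 1.547563, so α = 1.547563/1.800674 ≈ 0.859.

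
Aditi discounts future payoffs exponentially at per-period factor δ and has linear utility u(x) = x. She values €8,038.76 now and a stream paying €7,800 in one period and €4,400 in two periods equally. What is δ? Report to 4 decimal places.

Equating present values: 8038.76 = 7800δ + 4400δ².
Rearranged: 4400δ² + 7800δ − 8038.76 = 0.
The positive root is δ = [−7800 + √(7800² + 4·4400·8038.76)] / (2·4400) = (−7800 + 14224.000)/8800 ≈ 0.7300.

δ ≈ 0.7300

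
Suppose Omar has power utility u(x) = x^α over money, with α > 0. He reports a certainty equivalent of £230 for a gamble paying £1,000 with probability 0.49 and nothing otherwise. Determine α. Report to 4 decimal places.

α ≈ 0.4854

Since u(0) = 0, the lottery's EU is 0.49·1000^α.
Setting u(230) equal to that: 230^α = 0.49·1000^α ⇒ (230/1000)^α = 0.49.
Take logs: α = ln 0.49 / ln(230/1000) ≈ 0.485379.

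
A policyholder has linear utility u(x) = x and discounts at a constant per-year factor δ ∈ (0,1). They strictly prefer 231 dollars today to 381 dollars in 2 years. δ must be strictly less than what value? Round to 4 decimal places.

δ < 0.7787

Under u(x) = x this choice says 231 > δ^2·381.
Hence δ^2 < 231/381 = 0.60630, and x ↦ x^(1/2) is increasing on (0,∞).
δ < 0.60630^(1/2) = 0.7787.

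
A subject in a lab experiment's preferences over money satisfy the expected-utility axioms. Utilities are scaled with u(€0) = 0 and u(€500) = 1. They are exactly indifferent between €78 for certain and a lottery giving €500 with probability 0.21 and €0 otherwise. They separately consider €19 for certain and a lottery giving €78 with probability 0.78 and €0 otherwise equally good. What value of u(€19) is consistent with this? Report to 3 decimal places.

0.164

First, u(€78) = 0.21·u(€500) + 0.79·u(€0) = 0.21.
The second indifference gives u(€19) = 0.78·u(€78) + 0.22·u(€0) = 0.78·0.21 + 0.22·0.00 = 0.1638.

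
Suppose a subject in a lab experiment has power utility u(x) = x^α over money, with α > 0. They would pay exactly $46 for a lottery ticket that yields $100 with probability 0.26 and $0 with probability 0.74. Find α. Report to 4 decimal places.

The lottery's expected utility is 0.26·u(100) + 0.74·u(0) = 0.26·100^α (since u(0) = 0 for α > 0).
Equating: 46^α = 0.26·100^α, i.e. 0.4600^α = 0.26.
α = ln(0.26) / ln(46/100) = -1.3470736/-0.7765288 ≈ 1.7347.

α ≈ 1.7347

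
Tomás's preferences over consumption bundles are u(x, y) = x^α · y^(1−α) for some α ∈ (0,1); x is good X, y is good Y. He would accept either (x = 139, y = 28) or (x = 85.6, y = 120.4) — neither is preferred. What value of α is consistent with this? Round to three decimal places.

The Cobb–Douglas utilities coincide, so 139^α·28^(1−α) = 85.6^α·120.4^(1−α).
Taking logs: α·ln 139 + (1−α)·ln 28 = α·ln 85.6 + (1−α)·ln 120.4, i.e. α·0.484789 = (1−α)·1.458615.
So α/(1−α) = (1.458615)/(0.484789) = 3.008763, and α = 3.008763/4.008763 ≈ 0.751.

α ≈ 0.751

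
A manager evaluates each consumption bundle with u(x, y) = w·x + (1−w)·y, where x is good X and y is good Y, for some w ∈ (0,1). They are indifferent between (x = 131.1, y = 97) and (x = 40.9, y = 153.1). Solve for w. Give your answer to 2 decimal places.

w = 0.38

Equating utilities: w·131.1 + (1−w)·97 = w·40.9 + (1−w)·153.1.
Collecting terms: w·90.2 = (1−w)·56.1.
Hence w = 56.1/(90.2+56.1) = 56.1/146.3 = 0.38.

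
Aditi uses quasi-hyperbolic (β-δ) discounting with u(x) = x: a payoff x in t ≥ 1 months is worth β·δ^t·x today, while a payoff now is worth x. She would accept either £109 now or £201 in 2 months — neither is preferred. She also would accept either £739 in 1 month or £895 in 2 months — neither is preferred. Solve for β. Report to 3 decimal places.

The second indifference involves only future payoffs, so β cancels: β·δ^1·739 = β·δ^2·895, giving δ = 739/895 = 0.82570.
Substituting δ into 109 = β·δ^2·201: β = 109/(137.037) ≈ 0.795.

β ≈ 0.795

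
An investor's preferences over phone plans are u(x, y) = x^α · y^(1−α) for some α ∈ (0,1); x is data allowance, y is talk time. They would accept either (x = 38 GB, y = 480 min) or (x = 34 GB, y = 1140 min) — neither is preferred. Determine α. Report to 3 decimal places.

Set the two utilities equal: 38^α·480^(1−α) = 34^α·1140^(1−α).
(38/34)^α = (1140/480)^(1−α); take logs: α·ln(38/34) = (1−α)·ln(1140/480), i.e. α·0.111226 = (1−α)·0.864997.
Thus α·(0.976223) = 0.864997, so α = 0.864997/0.976223 ≈ 0.886.

α ≈ 0.886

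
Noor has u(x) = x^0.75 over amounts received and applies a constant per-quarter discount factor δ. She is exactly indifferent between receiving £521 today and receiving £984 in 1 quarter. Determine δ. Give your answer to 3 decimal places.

Indifference means u(521) = δ · u(984), so δ = u(521)/u(984).
With u(x) = x^0.75: δ = 521^0.75/984^0.75 = (521/984)^0.75 = 0.62070.

δ ≈ 0.621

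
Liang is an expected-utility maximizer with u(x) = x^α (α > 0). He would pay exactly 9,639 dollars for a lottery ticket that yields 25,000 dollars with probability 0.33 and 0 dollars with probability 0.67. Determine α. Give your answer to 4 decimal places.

EU(lottery) = 0.33·25000^α + 0.67·0 = 0.33·25000^α.
Equating: 9639^α = 0.33·25000^α, i.e. 0.3856^α = 0.33.
α = ln(0.33) / ln(9639/25000) = -1.1086626/-0.9530585 ≈ 1.1633.

α ≈ 1.1633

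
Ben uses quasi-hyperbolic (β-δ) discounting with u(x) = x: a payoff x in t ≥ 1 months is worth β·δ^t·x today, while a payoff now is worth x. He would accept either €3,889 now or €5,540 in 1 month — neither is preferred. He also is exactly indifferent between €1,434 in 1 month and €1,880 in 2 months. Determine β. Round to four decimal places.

The second indifference involves only future payoffs, so β cancels: β·δ^1·1434 = β·δ^2·1880, giving δ = 1434/1880 = 0.76277.
Now use the now-vs-future pair: 3889 = β·δ·5540 gives β = 3889/(0.76277·5540) ≈ 0.9203.

β ≈ 0.9203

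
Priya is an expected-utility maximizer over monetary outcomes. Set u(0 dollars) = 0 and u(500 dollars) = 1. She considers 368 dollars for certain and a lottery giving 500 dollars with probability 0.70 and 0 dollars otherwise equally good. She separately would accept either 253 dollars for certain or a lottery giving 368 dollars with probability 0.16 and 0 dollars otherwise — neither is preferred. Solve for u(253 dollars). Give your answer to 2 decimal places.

First, u(368 dollars) = 0.70·u(500 dollars) + 0.30·u(0 dollars) = 0.70.
Then u(253 dollars) = 0.16·u(368 dollars) + 0.84·u(0 dollars) = 0.16·0.70 + 0.84·0.00 = 0.1120.

0.11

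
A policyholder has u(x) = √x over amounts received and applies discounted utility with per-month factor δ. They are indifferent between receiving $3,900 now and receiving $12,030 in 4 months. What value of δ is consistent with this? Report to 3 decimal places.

δ ≈ 0.869

Equating discounted utilities: u(3900) = δ^4·u(12030) ⇒ δ^4 = u(3900)/u(12030).
Since u(x) = √x, δ^4 = √(3900/12030) = 0.56938.
Taking the 4th root: δ = 0.56938^(1/4) ≈ 0.869.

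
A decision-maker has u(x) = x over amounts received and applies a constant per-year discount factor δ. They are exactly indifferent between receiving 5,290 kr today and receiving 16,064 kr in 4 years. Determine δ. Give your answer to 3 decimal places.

δ ≈ 0.758

The payoff in 4 years is discounted by δ^4, so u(5290) = δ^4·u(16064) and δ^4 = u(5290)/u(16064).
With u(x) = x: δ^4 = 5290/16064 = 0.32931.
Taking the 4th root: δ = 0.32931^(1/4) ≈ 0.758.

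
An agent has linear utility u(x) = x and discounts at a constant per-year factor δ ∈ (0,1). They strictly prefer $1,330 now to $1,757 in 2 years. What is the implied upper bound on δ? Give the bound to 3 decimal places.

The preference means 1330 > δ^2·1757.
Hence δ^2 < 1330/1757 = 0.75697, and x ↦ x^(1/2) is increasing on (0,∞).
δ < 0.75697^(1/2) = 0.870.

δ < 0.870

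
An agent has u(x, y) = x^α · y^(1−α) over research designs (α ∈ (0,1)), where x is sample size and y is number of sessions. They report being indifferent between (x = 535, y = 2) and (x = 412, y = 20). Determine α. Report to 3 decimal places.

α ≈ 0.898

Indifference: 535^α · 2^(1−α) = 412^α · 20^(1−α).
Rearrange to (535/412)^α = (20/2)^(1−α) and take logs: α·0.261243 = (1−α)·2.302585.
With A = 0.261243 and B = 2.302585: α·A = (1−α)·B, so α = B/(A+B) = 2.302585/2.563828 ≈ 0.898.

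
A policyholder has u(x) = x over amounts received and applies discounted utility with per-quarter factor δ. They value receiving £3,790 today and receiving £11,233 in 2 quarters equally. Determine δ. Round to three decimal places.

Equating discounted utilities: u(3790) = δ^2·u(11233) ⇒ δ^2 = u(3790)/u(11233).
With u(x) = x: δ^2 = 3790/11233 = 0.33740.
Taking the square root: δ = 0.33740^(1/2) ≈ 0.581.

δ ≈ 0.581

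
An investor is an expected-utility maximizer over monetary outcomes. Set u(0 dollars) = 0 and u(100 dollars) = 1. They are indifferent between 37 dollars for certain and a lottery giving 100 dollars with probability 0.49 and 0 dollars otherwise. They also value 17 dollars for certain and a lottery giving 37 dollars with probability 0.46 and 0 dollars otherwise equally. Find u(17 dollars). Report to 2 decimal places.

First, u(37 dollars) = 0.49·u(100 dollars) + 0.51·u(0 dollars) = 0.49.
Then u(17 dollars) = 0.46·u(37 dollars) + 0.54·u(0 dollars) = 0.46·0.49 + 0.54·0.00 = 0.2254.

0.23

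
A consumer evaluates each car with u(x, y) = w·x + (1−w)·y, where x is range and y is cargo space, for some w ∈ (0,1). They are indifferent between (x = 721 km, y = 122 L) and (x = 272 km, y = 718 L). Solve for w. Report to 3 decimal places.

w = 0.570

u(721,122) = u(272,718) means w·721 + (1−w)·122 = w·272 + (1−w)·718.
w·(721−272) = (1−w)·(718−122), i.e. w·449 = (1−w)·596.
So w/(1−w) = 596/449 = 1.3274, giving w = 596/(449+596) = 0.570.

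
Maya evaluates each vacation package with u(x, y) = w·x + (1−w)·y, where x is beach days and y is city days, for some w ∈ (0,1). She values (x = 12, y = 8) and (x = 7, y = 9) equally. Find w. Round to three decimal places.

w = 0.167

Equating utilities: w·12 + (1−w)·8 = w·7 + (1−w)·9.
Rearranging, 5·w − 1·(1−w) = 0.
Hence w = 1/(5+1) = 1/6 = 0.167.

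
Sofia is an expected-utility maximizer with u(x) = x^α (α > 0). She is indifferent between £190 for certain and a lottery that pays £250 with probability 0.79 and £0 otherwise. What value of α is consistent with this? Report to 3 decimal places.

α ≈ 0.859

Since u(0) = 0, the lottery's EU is 0.79·250^α.
Indifference: 190^α = 0.79·250^α, so (190/250)^α = 0.79.
α = ln(0.79) / ln(190/250) = -0.235722/-0.274437 ≈ 0.859.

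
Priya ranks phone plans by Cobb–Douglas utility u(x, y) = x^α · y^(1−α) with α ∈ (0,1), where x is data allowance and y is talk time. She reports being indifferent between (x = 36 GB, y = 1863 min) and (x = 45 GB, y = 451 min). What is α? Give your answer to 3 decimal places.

α ≈ 0.864

Indifference: 36^α · 1863^(1−α) = 45^α · 451^(1−α).
Rearrange to (36/45)^α = (451/1863)^(1−α) and take logs: α·-0.223144 = (1−α)·-1.418476.
With A = -0.223144 and B = -1.418476: α·A = (1−α)·B, so α = B/(A+B) = -1.418476/-1.641620 ≈ 0.864.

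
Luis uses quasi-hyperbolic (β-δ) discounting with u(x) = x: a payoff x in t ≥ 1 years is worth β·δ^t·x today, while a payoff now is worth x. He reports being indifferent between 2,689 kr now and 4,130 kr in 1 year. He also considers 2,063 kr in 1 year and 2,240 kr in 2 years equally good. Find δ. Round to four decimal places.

The second indifference involves only future payoffs, so β cancels: β·δ^1·2063 = β·δ^2·2240, giving δ = 2063/2240 = 0.92098.

δ ≈ 0.9210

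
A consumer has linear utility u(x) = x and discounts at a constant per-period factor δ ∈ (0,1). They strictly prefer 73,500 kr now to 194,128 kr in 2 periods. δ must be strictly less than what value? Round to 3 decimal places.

Under u(x) = x this choice says 73500 > δ^2·194128.
Dividing by 194128: δ^2 < 0.37862. Both sides are positive, so the square root keeps the direction.
δ < 0.37862^(1/2) = 0.615.

δ < 0.615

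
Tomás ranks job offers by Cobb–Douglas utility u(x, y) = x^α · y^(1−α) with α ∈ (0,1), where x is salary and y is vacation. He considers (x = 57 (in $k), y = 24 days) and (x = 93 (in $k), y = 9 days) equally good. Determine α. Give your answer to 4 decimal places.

Set the two utilities equal: 57^α·24^(1−α) = 93^α·9^(1−α).
(57/93)^α = (9/24)^(1−α); take logs: α·ln(57/93) = (1−α)·ln(9/24), i.e. α·-0.4895482 = (1−α)·-0.9808293.
With A = -0.4895482 and B = -0.9808293: α·A = (1−α)·B, so α = B/(A+B) = -0.9808293/-1.4703775 ≈ 0.6671.

α ≈ 0.6671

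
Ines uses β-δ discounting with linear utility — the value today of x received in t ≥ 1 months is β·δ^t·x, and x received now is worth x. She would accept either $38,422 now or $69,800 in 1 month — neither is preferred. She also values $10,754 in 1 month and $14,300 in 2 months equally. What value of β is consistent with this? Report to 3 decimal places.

From the later pair, β·δ^1·10754 = β·δ^2·14300; dividing through, δ = 10754/14300 = 0.75203.
Now use the now-vs-future pair: 38422 = β·δ·69800 gives β = 38422/(0.75203·69800) ≈ 0.732.

β ≈ 0.732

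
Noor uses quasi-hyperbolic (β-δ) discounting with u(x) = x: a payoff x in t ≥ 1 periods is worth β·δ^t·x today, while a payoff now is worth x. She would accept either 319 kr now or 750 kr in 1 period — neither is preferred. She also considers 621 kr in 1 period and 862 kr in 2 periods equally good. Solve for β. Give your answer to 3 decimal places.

The second indifference involves only future payoffs, so β cancels: β·δ^1·621 = β·δ^2·862, giving δ = 621/862 = 0.72042.
Now use the now-vs-future pair: 319 = β·δ·750 gives β = 319/(0.72042·750) ≈ 0.590.

β ≈ 0.590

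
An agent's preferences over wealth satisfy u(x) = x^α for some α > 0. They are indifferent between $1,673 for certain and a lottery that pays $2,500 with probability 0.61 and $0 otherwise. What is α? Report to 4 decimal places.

α ≈ 1.2306

The lottery's expected utility is 0.61·u(2500) + 0.39·u(0) = 0.61·2500^α (since u(0) = 0 for α > 0).
Equating: 1673^α = 0.61·2500^α, i.e. 0.6692^α = 0.61.
Taking logs: α·ln(1673/2500) = ln(0.61), so α = -0.4942963 / -0.4016723 ≈ 1.2306.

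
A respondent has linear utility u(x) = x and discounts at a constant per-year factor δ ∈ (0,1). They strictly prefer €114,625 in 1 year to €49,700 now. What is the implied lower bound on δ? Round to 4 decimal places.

The preference means 49700 < δ·114625.
Dividing through by 114625 gives δ > 0.43359.

δ > 0.4336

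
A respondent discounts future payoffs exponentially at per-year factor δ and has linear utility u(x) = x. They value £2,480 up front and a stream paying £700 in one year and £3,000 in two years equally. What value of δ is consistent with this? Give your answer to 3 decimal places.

δ ≈ 0.800

The stream is worth 700δ + 3000δ² today, so 700δ + 3000δ² = 2480.
That is, 3000δ² + 700δ − 2480 = 0, a quadratic in δ.
By the quadratic formula (taking the positive root), δ = (−700 + √30250000.00) / 6000 ≈ 0.800.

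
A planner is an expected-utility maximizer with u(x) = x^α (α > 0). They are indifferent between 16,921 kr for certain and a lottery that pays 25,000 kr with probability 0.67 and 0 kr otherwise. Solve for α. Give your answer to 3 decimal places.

α ≈ 1.026

Since u(0) = 0, the lottery's EU is 0.67·25000^α.
Setting u(16921) equal to that: 16921^α = 0.67·25000^α ⇒ (16921/25000)^α = 0.67.
Take logs: α = ln 0.67 / ln(16921/25000) ≈ 1.02602.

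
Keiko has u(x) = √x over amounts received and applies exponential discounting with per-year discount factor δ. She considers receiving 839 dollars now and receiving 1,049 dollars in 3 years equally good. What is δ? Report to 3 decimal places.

The payoff in 3 years is discounted by δ^3, so u(839) = δ^3·u(1049) and δ^3 = u(839)/u(1049).
With u(x) = √x: δ^3 = √839/√1049 = √(839/1049) = 0.89432.
Taking the cube root: δ = 0.89432^(1/3) ≈ 0.963.

δ ≈ 0.963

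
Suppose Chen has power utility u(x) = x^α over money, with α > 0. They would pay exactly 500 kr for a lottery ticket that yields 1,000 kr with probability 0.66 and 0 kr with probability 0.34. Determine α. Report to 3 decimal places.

EU(lottery) = 0.66·1000^α + 0.34·0 = 0.66·1000^α.
Equating: 500^α = 0.66·1000^α, i.e. 0.5000^α = 0.66.
Take logs: α = ln 0.66 / ln(500/1000) ≈ 0.59946.

α ≈ 0.599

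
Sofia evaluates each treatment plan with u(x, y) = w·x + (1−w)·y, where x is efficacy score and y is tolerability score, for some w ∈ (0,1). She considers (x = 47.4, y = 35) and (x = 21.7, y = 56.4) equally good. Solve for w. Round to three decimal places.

w = 0.454

Equating utilities: w·47.4 + (1−w)·35 = w·21.7 + (1−w)·56.4.
Rearranging, 25.7·w − 21.4·(1−w) = 0.
Hence w = 21.4/(25.7+21.4) = 21.4/47.1 = 0.454.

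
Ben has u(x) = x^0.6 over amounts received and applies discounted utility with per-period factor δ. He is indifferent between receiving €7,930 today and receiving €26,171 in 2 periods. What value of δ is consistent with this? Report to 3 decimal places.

The payoff in 2 periods is discounted by δ^2, so u(7930) = δ^2·u(26171) and δ^2 = u(7930)/u(26171).
Since u(x) = x^0.6, δ^2 = (7930/26171)^0.6 = 0.30301^0.6 = 0.48851.
So δ = 0.48851^(1/2) ≈ 0.699.

δ ≈ 0.699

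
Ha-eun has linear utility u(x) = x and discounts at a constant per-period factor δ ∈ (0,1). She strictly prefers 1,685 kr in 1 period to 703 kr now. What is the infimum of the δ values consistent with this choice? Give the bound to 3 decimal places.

Comparing present values: 703 < δ·1685.
Dividing through by 1685 gives δ > 0.41721.

δ > 0.417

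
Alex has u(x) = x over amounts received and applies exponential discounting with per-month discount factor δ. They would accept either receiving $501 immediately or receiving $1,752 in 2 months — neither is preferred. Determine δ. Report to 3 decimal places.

Equating discounted utilities: u(501) = δ^2·u(1752) ⇒ δ^2 = u(501)/u(1752).
With u(x) = x: δ^2 = 501/1752 = 0.28596.
Hence δ = (0.28596)^(1/2) = 0.53475.

δ ≈ 0.535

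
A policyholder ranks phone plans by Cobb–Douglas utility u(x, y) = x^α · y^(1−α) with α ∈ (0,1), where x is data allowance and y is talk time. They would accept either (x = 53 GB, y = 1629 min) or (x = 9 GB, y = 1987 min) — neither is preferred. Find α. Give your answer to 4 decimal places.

α ≈ 0.1008

Set the two utilities equal: 53^α·1629^(1−α) = 9^α·1987^(1−α).
Taking logs: α·ln 53 + (1−α)·ln 1629 = α·ln 9 + (1−α)·ln 1987, i.e. α·1.7730673 = (1−α)·0.1986596.
With A = 1.7730673 and B = 0.1986596: α·A = (1−α)·B, so α = B/(A+B) = 0.1986596/1.9717269 ≈ 0.1008.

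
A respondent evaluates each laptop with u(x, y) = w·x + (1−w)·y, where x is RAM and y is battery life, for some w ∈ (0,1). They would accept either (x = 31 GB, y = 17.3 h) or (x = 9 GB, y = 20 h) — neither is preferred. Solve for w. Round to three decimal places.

Indifference: w·31 + (1−w)·17.3 = w·9 + (1−w)·20.
Rearranging, 22·w − 2.7·(1−w) = 0.
Hence w = 2.7/(22+2.7) = 2.7/24.7 = 0.109.

w = 0.109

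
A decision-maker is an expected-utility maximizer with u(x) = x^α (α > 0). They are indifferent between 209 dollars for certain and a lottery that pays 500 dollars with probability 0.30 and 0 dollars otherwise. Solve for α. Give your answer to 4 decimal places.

The lottery's expected utility is 0.30·u(500) + 0.70·u(0) = 0.30·500^α (since u(0) = 0 for α > 0).
Setting u(209) equal to that: 209^α = 0.30·500^α ⇒ (209/500)^α = 0.30.
α = ln(0.30) / ln(209/500) = -1.2039728/-0.8722738 ≈ 1.3803.

α ≈ 1.3803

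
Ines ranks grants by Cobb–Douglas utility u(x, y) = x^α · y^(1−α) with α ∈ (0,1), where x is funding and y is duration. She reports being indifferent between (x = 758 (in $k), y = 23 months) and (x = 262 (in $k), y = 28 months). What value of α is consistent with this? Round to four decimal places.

α ≈ 0.1562

The Cobb–Douglas utilities coincide, so 758^α·23^(1−α) = 262^α·28^(1−α).
(758/262)^α = (28/23)^(1−α); take logs: α·ln(758/262) = (1−α)·ln(28/23), i.e. α·1.0623389 = (1−α)·0.1967103.
So α/(1−α) = (0.1967103)/(1.0623389) = 0.1851672, and α = 0.1851672/1.1851672 ≈ 0.1562.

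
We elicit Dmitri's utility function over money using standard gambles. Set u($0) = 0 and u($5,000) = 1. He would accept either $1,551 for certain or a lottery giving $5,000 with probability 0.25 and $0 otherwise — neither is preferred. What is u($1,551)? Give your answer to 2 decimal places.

u($1,551) equals the lottery's expected utility: 0.25·1 + 0.75·0 = 0.25.

0.25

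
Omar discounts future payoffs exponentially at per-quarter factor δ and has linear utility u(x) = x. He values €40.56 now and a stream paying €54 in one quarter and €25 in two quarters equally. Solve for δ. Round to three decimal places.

δ ≈ 0.590

Equating present values: 40.56 = 54δ + 25δ².
That is, 25δ² + 54δ − 40.56 = 0, a quadratic in δ.
The positive root is δ = [−54 + √(54² + 4·25·40.56)] / (2·25) = (−54 + 83.499)/50 ≈ 0.590.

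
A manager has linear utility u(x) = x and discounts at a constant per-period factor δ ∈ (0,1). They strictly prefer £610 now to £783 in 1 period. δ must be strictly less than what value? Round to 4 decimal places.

δ < 0.7791

Comparing present values: 610 > δ·783.
So δ < 610/783 = 0.77905.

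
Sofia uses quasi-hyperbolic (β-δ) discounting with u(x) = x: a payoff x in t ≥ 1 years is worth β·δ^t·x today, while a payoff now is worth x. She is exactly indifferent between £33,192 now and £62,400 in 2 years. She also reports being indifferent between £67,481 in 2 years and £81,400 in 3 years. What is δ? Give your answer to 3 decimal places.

δ ≈ 0.829

Both payoffs in the second observation are in the future, so β drops out: δ^2·67481 = δ^3·81400 ⇒ δ = 67481/81400 = 0.82900.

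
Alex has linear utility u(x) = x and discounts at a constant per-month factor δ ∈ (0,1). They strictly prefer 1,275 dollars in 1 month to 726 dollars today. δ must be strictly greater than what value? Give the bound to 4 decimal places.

δ > 0.5694

The preference means 726 < δ·1275.
So δ > 726/1275 = 0.56941.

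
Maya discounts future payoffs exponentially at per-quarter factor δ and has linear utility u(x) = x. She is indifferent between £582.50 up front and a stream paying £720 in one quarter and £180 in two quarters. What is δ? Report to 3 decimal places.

δ ≈ 0.690

Equating present values: 582.50 = 720δ + 180δ².
Rearranged: 180δ² + 720δ − 582.50 = 0.
δ = (−720 + √(720² + 4·180·582.50)) / (2·180) = (−720 + √937800.00) / 360 ≈ 0.690.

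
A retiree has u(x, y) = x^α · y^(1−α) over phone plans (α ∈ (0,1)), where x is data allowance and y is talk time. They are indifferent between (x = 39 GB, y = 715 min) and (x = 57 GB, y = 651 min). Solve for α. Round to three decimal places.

Set the two utilities equal: 39^α·715^(1−α) = 57^α·651^(1−α).
Rearrange to (39/57)^α = (651/715)^(1−α) and take logs: α·-0.379490 = (1−α)·-0.093773.
So α/(1−α) = (-0.093773)/(-0.379490) = 0.247103, and α = 0.247103/1.247103 ≈ 0.198.

α ≈ 0.198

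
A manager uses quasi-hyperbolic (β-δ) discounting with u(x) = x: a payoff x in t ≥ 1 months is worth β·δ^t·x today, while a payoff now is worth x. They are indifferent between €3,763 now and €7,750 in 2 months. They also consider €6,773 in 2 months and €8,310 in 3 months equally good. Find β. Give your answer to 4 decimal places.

The second indifference involves only future payoffs, so β cancels: β·δ^2·6773 = β·δ^3·8310, giving δ = 6773/8310 = 0.81504.
Now use the now-vs-future pair: 3763 = β·δ^2·7750 gives β = 3763/(0.66429·7750) ≈ 0.7309.

β ≈ 0.7309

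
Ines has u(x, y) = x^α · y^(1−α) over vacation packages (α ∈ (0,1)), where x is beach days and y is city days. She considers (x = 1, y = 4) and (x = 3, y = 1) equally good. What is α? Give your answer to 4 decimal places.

α ≈ 0.5579

Set the two utilities equal: 1^α·4^(1−α) = 3^α·1^(1−α).
Rearrange to (1/3)^α = (1/4)^(1−α) and take logs: α·-1.0986123 = (1−α)·-1.3862944.
With A = -1.0986123 and B = -1.3862944: α·A = (1−α)·B, so α = B/(A+B) = -1.3862944/-2.4849067 ≈ 0.5579.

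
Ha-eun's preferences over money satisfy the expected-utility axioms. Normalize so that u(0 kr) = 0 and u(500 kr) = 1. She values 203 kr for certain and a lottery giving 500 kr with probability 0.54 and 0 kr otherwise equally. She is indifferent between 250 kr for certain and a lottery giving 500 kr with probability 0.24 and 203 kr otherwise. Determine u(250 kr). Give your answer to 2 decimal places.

From the first indifference, u(203 kr) = 0.54·u(500 kr) + 0.46·u(0 kr) = 0.54·1 + 0.46·0 = 0.54.
The second indifference gives u(250 kr) = 0.24·u(500 kr) + 0.76·u(203 kr) = 0.24·1.00 + 0.76·0.54 = 0.6504.

0.65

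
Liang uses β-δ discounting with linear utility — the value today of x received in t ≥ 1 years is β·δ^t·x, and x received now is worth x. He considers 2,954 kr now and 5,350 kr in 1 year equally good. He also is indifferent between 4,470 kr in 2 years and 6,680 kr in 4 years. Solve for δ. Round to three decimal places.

δ ≈ 0.818

The second indifference involves only future payoffs, so β cancels: β·δ^2·4470 = β·δ^4·6680, giving δ^2 = 4470/6680 = 0.66916, so δ = 0.81802.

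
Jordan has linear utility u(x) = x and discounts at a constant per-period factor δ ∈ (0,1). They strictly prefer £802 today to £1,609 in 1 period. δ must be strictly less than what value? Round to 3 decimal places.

Under u(x) = x this choice says 802 > δ·1609.
So δ < 802/1609 = 0.49845.

δ < 0.498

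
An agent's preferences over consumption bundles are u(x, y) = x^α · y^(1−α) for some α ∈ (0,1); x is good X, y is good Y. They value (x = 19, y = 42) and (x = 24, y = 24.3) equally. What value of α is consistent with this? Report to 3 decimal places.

α ≈ 0.701

Indifference: 19^α · 42^(1−α) = 24^α · 24.3^(1−α).
Taking logs: α·ln 19 + (1−α)·ln 42 = α·ln 24 + (1−α)·ln 24.3, i.e. α·-0.233615 = (1−α)·-0.547193.
Thus α·(-0.780808) = -0.547193, so α = -0.547193/-0.780808 ≈ 0.701.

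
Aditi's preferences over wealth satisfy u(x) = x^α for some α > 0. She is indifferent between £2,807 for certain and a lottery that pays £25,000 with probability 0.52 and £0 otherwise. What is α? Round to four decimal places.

EU(lottery) = 0.52·25000^α + 0.48·0 = 0.52·25000^α.
Setting u(2807) equal to that: 2807^α = 0.52·25000^α ⇒ (2807/25000)^α = 0.52.
Take logs: α = ln 0.52 / ln(2807/25000) ≈ 0.299039.

α ≈ 0.2990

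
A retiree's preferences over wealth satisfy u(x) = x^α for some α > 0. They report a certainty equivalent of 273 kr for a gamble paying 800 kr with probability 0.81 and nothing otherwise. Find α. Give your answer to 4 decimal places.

α ≈ 0.1960

EU(lottery) = 0.81·800^α + 0.19·0 = 0.81·800^α.
Indifference: 273^α = 0.81·800^α, so (273/800)^α = 0.81.
Taking logs: α·ln(273/800) = ln(0.81), so α = -0.2107210 / -1.0751399 ≈ 0.1960.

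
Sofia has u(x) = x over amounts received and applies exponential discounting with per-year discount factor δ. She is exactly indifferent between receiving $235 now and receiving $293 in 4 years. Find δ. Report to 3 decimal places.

The payoff in 4 years is discounted by δ^4, so u(235) = δ^4·u(293) and δ^4 = u(235)/u(293).
With u(x) = x: δ^4 = 235/293 = 0.80205.
Hence δ = (0.80205)^(1/4) = 0.94635.

δ ≈ 0.946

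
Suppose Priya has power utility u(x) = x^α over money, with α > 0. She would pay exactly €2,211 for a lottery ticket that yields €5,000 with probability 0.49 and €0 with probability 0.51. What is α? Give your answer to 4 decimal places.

α ≈ 0.8742

Since u(0) = 0, the lottery's EU is 0.49·5000^α.
Indifference: 2211^α = 0.49·5000^α, so (2211/5000)^α = 0.49.
Take logs: α = ln 0.49 / ln(2211/5000) ≈ 0.874211.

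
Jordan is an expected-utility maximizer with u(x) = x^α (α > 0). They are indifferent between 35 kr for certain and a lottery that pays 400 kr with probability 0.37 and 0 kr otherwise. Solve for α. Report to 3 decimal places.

α ≈ 0.408

Since u(0) = 0, the lottery's EU is 0.37·400^α.
Setting u(35) equal to that: 35^α = 0.37·400^α ⇒ (35/400)^α = 0.37.
Taking logs: α·ln(35/400) = ln(0.37), so α = -0.994252 / -2.436116 ≈ 0.408.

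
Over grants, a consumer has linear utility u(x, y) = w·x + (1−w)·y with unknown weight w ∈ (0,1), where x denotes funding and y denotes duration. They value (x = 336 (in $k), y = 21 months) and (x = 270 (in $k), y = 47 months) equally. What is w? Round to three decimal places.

w = 0.283

u(336,21) = u(270,47) means w·336 + (1−w)·21 = w·270 + (1−w)·47.
w·(336−270) = (1−w)·(47−21), i.e. w·66 = (1−w)·26.
Hence w = 26/(66+26) = 26/92 = 0.283.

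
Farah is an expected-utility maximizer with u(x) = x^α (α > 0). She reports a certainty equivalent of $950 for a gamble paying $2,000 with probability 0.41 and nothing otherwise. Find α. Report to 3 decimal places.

α ≈ 1.198

The lottery's expected utility is 0.41·u(2000) + 0.59·u(0) = 0.41·2000^α (since u(0) = 0 for α > 0).
Setting u(950) equal to that: 950^α = 0.41·2000^α ⇒ (950/2000)^α = 0.41.
Taking logs: α·ln(950/2000) = ln(0.41), so α = -0.891598 / -0.744440 ≈ 1.198.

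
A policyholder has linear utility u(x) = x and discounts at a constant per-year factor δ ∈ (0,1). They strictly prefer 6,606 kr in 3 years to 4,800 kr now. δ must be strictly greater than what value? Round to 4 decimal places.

δ > 0.8990

The preference means 4800 < δ^3·6606.
So δ^3 > 4800/6606 = 0.72661; taking the cube root of both positive sides preserves the inequality.
δ > 0.72661^(1/3) = 0.8990.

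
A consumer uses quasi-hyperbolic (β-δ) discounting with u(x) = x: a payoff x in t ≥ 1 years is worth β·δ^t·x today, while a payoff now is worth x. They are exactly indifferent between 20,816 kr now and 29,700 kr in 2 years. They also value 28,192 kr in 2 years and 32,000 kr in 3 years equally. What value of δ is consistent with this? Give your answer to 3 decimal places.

δ ≈ 0.881

Both payoffs in the second observation are in the future, so β drops out: δ^2·28192 = δ^3·32000 ⇒ δ = 28192/32000 = 0.88100.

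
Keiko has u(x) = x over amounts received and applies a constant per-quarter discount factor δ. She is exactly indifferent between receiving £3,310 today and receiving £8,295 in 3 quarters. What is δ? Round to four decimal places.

Equating discounted utilities: u(3310) = δ^3·u(8295) ⇒ δ^3 = u(3310)/u(8295).
With u(x) = x: δ^3 = 3310/8295 = 0.39904.
Hence δ = (0.39904)^(1/3) = 0.736214.

δ ≈ 0.7362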